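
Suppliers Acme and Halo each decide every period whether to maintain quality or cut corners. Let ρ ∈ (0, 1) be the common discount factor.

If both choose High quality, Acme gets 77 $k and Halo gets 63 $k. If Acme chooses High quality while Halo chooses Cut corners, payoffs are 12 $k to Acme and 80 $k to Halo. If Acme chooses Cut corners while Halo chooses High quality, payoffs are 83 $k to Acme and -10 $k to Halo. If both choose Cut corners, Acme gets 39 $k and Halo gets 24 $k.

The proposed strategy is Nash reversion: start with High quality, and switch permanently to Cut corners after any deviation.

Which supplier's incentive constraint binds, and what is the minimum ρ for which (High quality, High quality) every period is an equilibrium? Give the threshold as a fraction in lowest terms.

Acme's threshold: (83−77)/(83−39) = 3/22.
Halo's threshold: (80−63)/(80−24) = 17/56.
3/22 < 17/56, so Halo binds and ρ* = 17/56.

Halo; ρ ≥ 17/56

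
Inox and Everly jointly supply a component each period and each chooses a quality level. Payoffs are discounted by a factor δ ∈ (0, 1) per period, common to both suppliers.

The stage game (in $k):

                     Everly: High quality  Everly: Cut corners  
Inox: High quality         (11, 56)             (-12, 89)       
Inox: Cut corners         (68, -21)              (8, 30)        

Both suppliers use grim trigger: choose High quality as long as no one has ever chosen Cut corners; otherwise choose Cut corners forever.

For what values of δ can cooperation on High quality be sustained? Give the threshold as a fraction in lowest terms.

19/20

Inox: cooperation gives 11 each period; deviation gives 68 once then 8 forever.
  11/(1−δ) ≥ 68 + 8δ/(1−δ) ⇒ δ ≥ 57/60 = 19/20.
Everly: cooperation gives 56 each period; deviation gives 89 once then 30 forever.
  δ ≥ 33/59.
Both must hold, so the binding constraint is Inox's: δ ≥ 19/20.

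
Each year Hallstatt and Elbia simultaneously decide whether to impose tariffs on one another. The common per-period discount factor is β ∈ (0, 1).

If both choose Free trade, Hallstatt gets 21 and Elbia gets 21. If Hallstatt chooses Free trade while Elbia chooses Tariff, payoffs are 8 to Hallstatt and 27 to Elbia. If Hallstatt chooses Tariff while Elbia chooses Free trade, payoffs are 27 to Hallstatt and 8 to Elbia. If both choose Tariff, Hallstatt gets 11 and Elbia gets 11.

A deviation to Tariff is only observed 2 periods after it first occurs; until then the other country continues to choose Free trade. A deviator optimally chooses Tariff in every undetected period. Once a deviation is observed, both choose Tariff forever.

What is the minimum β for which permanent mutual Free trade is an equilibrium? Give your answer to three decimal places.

Deviating for the 2 undetected periods gains 27−21 = 6 per period over cooperation, then loses 21−11 = 10 per period forever once punishment starts.
Gain: 6(1 + β + … + β^1); loss: 10·β^2/(1−β).
No profitable deviation ⇔ 6(1−β^2) ≤ 10·β^2, i.e. β^2 ≥ 6/(6+10) = 3/8.
Hence β ≥ (3/8)^(1/2) ≈ 0.612.

0.612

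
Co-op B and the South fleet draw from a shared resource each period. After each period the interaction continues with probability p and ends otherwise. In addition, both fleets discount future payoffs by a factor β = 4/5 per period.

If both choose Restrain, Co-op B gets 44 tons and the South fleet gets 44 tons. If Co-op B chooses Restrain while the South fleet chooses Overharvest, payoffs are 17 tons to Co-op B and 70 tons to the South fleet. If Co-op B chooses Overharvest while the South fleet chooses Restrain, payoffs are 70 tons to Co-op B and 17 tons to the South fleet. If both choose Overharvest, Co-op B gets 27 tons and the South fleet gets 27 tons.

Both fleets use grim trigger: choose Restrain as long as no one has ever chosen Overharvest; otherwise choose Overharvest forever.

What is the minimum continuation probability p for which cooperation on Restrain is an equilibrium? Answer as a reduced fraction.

65/86

With continuation probability p and discount β, the effective per-period discount factor is βp.
Grim-trigger IC: βp ≥ (70−44)/(70−27) = 26/43.
So p ≥ (26/43)/(4/5) = 65/86.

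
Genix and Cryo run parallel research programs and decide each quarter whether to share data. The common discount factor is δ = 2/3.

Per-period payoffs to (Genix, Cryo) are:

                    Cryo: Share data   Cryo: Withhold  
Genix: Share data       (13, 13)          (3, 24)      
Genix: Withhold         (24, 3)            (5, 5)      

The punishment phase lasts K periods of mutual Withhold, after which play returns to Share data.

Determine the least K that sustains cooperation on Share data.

No profitable deviation requires (13−5)(δ+…+δ^K) ≥ 24−13, i.e. δ+…+δ^K ≥ 11/8 ≈ 1.3750.
With δ = 2/3, the partial sums are K=1: 0.6667, K=2: 1.1111, K=3: 1.4074.
K = 3 is the first length at which the sum reaches 1.3750.

3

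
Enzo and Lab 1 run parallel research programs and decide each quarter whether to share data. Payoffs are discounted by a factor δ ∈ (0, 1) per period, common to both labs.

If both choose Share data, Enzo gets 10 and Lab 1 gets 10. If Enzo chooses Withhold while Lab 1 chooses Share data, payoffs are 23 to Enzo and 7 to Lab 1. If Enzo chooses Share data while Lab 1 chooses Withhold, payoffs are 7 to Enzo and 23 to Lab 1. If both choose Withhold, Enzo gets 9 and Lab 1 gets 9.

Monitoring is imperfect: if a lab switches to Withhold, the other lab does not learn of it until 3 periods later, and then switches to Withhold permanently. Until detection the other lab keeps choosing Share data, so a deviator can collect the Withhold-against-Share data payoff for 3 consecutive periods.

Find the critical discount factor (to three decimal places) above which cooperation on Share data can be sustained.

A deviator earns 23 for 3 periods, then 9 forever; cooperating earns 10 forever. Multiplying the IC by (1−δ):
10 ≥ 23(1−δ^3) + 9δ^3, so 14·δ^3 ≥ 13 and δ^3 ≥ 13/14.
δ ≥ (13/14)^(1/3) ≈ 0.976.

0.976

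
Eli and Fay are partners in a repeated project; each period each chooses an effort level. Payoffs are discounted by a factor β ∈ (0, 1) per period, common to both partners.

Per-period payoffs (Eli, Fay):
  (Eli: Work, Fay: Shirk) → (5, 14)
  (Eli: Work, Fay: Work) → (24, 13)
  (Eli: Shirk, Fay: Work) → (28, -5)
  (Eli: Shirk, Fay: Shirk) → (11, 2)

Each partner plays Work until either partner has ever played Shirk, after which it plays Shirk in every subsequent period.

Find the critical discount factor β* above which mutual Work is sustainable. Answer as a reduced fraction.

Eli: cooperation gives 24 each period; deviation gives 28 once then 11 forever.
  24/(1−β) ≥ 28 + 11β/(1−β) ⇒ β ≥ 4/17.
Fay: cooperation gives 13 each period; deviation gives 14 once then 2 forever.
  β ≥ 1/12.
Both must hold, so the binding constraint is Eli's: β ≥ 4/17.

4/17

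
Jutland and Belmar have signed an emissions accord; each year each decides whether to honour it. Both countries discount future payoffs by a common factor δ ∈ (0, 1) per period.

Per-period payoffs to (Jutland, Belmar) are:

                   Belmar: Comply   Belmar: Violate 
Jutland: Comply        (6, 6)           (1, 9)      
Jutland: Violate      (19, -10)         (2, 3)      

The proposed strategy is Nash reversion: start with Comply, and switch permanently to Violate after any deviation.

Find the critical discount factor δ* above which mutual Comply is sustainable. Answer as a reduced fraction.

Jutland: cooperation gives 6 each period; deviation gives 19 once then 2 forever.
  6/(1−δ) ≥ 19 + 2δ/(1−δ) ⇒ δ ≥ 13/17.
Belmar: cooperation gives 6 each period; deviation gives 9 once then 3 forever.
  δ ≥ 3/6 = 1/2.
Both must hold, so the binding constraint is Jutland's: δ ≥ 13/17.

13/17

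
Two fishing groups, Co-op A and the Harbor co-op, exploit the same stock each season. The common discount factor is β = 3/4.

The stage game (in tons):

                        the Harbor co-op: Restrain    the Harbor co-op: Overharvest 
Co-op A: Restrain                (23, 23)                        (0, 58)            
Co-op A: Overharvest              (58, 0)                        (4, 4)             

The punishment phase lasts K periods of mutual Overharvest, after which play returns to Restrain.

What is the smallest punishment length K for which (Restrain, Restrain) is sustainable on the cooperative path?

4

Need Σ_{k=1}^{K} β^k ≥ (58−23)/(23−4) = 1.8421 at β = 3/4.
At K = 3 the sum is 1.7344 < 1.8421; at K = 4 it is 2.0508 ≥ 1.8421.
So the minimum punishment length is K = 4.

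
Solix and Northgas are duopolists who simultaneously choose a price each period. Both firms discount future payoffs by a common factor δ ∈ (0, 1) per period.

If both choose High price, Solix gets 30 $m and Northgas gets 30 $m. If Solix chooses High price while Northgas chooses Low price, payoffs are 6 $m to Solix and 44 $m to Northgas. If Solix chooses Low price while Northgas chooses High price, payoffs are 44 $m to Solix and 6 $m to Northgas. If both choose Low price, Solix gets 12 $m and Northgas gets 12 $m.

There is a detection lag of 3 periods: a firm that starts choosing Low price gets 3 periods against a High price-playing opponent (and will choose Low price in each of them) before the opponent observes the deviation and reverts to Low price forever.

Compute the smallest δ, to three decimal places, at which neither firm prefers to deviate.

0.759

Deviating for the 3 undetected periods gains 44−30 = 14 per period over cooperation, then loses 30−12 = 18 per period forever once punishment starts.
Gain: 14(1 + δ + … + δ^2); loss: 18·δ^3/(1−δ).
No profitable deviation ⇔ 14(1−δ^3) ≤ 18·δ^3, i.e. δ^3 ≥ 14/(14+18) = 7/16.
Hence δ ≥ (7/16)^(1/3) ≈ 0.759.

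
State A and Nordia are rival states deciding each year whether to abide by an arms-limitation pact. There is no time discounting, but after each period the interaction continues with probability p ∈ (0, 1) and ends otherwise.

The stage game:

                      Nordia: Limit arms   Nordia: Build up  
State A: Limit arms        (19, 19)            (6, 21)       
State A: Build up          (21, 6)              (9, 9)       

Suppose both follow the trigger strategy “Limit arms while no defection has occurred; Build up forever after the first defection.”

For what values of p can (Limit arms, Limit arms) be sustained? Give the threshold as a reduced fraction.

1/6

Expected cooperation value is 19 + p·19 + p²·19 + … = 19/(1−p); deviation gives 21 + p·9/(1−p).
19 ≥ 21(1−p) + 9p ⇒ 12p ≥ 2 ⇒ p ≥ 2/12 = 1/6.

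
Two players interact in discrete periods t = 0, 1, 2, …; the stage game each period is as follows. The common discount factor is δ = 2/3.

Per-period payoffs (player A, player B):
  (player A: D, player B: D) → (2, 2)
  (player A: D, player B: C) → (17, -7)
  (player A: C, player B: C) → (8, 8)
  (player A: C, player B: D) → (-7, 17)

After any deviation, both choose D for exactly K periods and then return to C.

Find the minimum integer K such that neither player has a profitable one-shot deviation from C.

4

Need Σ_{k=1}^{K} δ^k ≥ (17−8)/(8−2) = 1.5000 at δ = 2/3.
At K = 3 the sum is 1.4074 < 1.5000; at K = 4 it is 1.6049 ≥ 1.5000.
So the minimum punishment length is K = 4.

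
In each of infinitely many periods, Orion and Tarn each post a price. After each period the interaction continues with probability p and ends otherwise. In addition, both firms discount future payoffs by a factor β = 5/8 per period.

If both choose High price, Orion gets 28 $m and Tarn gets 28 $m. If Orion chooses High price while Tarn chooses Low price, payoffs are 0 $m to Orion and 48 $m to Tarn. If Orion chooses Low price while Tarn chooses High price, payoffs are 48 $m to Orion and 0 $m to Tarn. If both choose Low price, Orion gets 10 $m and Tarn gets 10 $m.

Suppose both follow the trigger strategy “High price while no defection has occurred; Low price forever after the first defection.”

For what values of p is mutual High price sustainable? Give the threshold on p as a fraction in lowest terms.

16/19

With continuation probability p and discount β, the effective per-period discount factor is βp.
Grim-trigger IC: βp ≥ (48−28)/(48−10) = 10/19.
So p ≥ (10/19)/(5/8) = 16/19.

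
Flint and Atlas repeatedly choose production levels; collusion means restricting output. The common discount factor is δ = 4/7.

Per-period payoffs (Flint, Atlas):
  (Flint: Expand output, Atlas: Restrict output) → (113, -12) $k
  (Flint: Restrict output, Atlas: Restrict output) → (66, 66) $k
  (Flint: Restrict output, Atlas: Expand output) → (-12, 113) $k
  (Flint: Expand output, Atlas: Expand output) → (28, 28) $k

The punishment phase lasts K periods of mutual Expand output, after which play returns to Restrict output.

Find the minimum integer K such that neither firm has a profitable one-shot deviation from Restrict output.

5

Need Σ_{k=1}^{K} δ^k ≥ (113−66)/(66−28) = 1.2368 at δ = 4/7.
At K = 4 the sum is 1.1912 < 1.2368; at K = 5 it is 1.2521 ≥ 1.2368.
So the minimum punishment length is K = 5.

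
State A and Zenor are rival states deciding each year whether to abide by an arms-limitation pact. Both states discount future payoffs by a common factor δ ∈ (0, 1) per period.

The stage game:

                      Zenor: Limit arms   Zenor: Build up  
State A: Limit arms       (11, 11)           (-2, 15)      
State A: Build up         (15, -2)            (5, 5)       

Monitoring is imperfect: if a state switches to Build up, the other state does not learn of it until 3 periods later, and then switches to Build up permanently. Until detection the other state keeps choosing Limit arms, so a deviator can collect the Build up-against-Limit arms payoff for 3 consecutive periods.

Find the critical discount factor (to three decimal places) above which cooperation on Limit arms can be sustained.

0.737

The best deviation is to choose Build up for all 3 undetected periods, earning 15 each, then 5 forever once detected.
Deviation value: 15(1−δ^3)/(1−δ) + 5δ^3/(1−δ); cooperation value: 11/(1−δ).
IC: 11 ≥ 15(1−δ^3) + 5δ^3 = 15 − 10δ^3.
So δ^3 ≥ 4/10 = 2/5, giving δ ≥ (2/5)^(1/3) ≈ 0.737.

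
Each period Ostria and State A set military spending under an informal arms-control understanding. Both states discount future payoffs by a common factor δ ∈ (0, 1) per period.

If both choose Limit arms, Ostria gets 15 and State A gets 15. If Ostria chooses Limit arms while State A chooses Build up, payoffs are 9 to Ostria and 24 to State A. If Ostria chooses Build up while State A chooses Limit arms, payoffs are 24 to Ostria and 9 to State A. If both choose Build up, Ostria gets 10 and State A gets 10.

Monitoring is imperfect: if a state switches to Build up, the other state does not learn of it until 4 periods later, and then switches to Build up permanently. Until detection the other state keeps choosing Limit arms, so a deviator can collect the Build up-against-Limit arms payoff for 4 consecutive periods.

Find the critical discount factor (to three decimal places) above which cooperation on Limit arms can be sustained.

0.895

The best deviation is to choose Build up for all 4 undetected periods, earning 24 each, then 10 forever once detected.
Deviation value: 24(1−δ^4)/(1−δ) + 10δ^4/(1−δ); cooperation value: 15/(1−δ).
IC: 15 ≥ 24(1−δ^4) + 10δ^4 = 24 − 14δ^4.
So δ^4 ≥ 9/14, giving δ ≥ (9/14)^(1/4) ≈ 0.895.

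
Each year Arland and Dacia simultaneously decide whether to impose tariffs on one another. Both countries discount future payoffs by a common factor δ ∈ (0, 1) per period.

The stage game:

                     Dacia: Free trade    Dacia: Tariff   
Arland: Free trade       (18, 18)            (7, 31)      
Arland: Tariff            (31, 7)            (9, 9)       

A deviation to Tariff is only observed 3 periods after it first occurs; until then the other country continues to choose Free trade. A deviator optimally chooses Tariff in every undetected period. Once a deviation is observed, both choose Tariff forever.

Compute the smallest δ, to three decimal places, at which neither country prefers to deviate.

0.839

Deviating for the 3 undetected periods gains 31−18 = 13 per period over cooperation, then loses 18−9 = 9 per period forever once punishment starts.
Gain: 13(1 + δ + … + δ^2); loss: 9·δ^3/(1−δ).
No profitable deviation ⇔ 13(1−δ^3) ≤ 9·δ^3, i.e. δ^3 ≥ 13/(13+9) = 13/22.
Hence δ ≥ (13/22)^(1/3) ≈ 0.839.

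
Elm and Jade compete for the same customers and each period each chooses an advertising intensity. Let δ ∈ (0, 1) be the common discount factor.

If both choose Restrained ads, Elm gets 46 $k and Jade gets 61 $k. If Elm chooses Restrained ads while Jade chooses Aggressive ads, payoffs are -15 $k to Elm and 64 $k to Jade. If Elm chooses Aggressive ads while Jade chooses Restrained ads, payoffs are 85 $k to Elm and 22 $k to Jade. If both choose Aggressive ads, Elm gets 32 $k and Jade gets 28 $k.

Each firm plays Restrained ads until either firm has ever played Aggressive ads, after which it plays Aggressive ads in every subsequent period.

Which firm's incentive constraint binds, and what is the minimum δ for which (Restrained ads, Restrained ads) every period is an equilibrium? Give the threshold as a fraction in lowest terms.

For Elm: deviation gain 85−46 = 39, per-period punishment loss 46−32 = 14. IC gives δ ≥ 39/53.
For Jade: gain 3, loss 33 per period, so δ ≥ 3/36 = 1/12.
The tighter constraint is Elm's, so cooperation needs δ ≥ 39/53.

Elm; δ ≥ 39/53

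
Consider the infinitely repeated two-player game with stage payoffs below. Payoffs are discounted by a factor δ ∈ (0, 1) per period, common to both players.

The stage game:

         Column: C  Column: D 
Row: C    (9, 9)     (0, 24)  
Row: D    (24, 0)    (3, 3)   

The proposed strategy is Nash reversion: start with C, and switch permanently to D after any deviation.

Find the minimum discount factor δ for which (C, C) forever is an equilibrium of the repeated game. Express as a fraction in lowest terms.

Cooperation forever yields 9 each period: 9/(1−δ).
Deviating yields 24 once, then 3 forever: 24 + 3δ/(1−δ).
No profitable deviation requires 9/(1−δ) ≥ 24 + 3δ/(1−δ).
Multiplying by (1−δ): 9 ≥ 24(1−δ) + 3δ = 24 − 21δ.
So 21δ ≥ 15, i.e. δ ≥ 15/21 = 5/7.

5/7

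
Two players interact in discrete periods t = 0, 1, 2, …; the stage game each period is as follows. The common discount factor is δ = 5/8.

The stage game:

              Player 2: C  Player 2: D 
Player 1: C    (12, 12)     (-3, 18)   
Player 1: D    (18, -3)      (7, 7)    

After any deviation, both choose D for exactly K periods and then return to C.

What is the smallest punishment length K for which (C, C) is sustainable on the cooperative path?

No profitable deviation requires (12−7)(δ+…+δ^K) ≥ 18−12, i.e. δ+…+δ^K ≥ 6/5 ≈ 1.2000.
With δ = 5/8, the partial sums are K=1: 0.6250, K=2: 1.0156, K=3: 1.2598.
K = 3 is the first length at which the sum reaches 1.2000.

3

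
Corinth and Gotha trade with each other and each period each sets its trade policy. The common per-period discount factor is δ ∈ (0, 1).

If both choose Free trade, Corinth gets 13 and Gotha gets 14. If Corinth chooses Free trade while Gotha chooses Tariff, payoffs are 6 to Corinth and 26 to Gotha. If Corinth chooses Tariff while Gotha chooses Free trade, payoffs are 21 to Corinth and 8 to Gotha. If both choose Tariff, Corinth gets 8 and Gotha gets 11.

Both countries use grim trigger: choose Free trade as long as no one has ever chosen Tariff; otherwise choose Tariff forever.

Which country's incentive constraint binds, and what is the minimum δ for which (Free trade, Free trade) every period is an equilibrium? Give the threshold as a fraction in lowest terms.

Corinth's threshold: (21−13)/(21−8) = 8/13.
Gotha's threshold: (26−14)/(26−11) = 4/5.
8/13 < 4/5, so Gotha binds and δ* = 4/5.

Gotha; δ ≥ 4/5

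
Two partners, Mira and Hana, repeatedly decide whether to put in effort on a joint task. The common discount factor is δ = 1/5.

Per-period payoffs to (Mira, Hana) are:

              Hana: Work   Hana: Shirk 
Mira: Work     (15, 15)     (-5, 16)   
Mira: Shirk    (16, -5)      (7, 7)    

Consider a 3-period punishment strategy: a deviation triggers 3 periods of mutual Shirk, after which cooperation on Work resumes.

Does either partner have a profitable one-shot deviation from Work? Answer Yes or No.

No

IC: δ+…+δ^3 ≥ (16−15)/(15−7) = 1/8.
At δ = 1/5: partial sum = 0.2480 ≥ 0.1250. Cooperation sustainable.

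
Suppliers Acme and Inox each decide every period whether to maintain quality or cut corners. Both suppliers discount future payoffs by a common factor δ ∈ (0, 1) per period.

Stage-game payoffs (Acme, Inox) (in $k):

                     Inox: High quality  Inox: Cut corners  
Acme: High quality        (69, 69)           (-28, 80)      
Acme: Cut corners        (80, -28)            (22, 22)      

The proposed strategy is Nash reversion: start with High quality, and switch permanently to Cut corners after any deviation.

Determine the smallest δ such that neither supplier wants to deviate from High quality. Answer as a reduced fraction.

11/58

Under grim trigger the critical discount factor is (T−C)/(T−P) with T = 80, C = 69, P = 22.
δ* = (80−69)/(80−22) = 11/58.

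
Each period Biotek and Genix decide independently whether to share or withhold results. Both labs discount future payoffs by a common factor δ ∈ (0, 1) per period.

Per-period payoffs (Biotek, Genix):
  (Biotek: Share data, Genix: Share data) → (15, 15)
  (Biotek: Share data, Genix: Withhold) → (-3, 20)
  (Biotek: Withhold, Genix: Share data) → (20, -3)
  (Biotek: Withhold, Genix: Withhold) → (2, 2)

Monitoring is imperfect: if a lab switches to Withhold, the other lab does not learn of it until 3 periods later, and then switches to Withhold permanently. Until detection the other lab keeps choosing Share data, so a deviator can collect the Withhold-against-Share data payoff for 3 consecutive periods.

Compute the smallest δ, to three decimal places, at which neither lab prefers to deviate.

A deviator earns 20 for 3 periods, then 2 forever; cooperating earns 15 forever. Multiplying the IC by (1−δ):
15 ≥ 20(1−δ^3) + 2δ^3, so 18·δ^3 ≥ 5 and δ^3 ≥ 5/18.
δ ≥ (5/18)^(1/3) ≈ 0.652.

0.652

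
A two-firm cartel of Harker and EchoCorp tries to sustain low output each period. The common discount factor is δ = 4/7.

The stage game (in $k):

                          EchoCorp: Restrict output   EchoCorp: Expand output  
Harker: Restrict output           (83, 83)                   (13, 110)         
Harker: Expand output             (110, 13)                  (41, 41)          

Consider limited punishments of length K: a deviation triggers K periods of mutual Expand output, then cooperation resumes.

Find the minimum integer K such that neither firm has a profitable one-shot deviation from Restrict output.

Need Σ_{k=1}^{K} δ^k ≥ (110−83)/(83−41) = 0.6429 at δ = 4/7.
At K = 1 the sum is 0.5714 < 0.6429; at K = 2 it is 0.8980 ≥ 0.6429.
So the minimum punishment length is K = 2.

2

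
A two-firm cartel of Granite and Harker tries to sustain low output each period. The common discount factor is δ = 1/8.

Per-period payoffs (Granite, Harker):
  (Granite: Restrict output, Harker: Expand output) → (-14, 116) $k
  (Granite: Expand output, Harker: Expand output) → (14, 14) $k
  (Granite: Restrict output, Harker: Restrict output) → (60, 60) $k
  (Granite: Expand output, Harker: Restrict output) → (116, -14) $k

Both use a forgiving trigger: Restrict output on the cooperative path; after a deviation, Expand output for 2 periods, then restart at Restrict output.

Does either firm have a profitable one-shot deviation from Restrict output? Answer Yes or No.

Yes

Comparing payoff streams over the 3 periods until play realigns: cooperate → 60(1+δ+…+δ^2); deviate → 116 + 14(δ+…+δ^2).
Cooperation is sustained iff (60−14)(δ+…+δ^2) ≥ 116−60.
δ+…+δ^2 = 1/8·(1−(1/8)^2)/(1−1/8) = 0.1406, and (116−60)/(60−14) = 1.2174.
0.1406 < 1.2174, so cooperation is not sustainable.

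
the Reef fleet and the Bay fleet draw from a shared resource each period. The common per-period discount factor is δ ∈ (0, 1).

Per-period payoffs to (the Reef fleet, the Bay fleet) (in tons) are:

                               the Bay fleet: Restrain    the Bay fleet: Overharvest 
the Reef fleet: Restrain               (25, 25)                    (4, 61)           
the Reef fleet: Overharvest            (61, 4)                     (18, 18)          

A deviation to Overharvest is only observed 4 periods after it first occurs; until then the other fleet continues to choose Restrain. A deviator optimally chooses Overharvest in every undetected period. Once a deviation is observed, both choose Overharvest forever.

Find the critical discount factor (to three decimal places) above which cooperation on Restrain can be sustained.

Deviating for the 4 undetected periods gains 61−25 = 36 per period over cooperation, then loses 25−18 = 7 per period forever once punishment starts.
Gain: 36(1 + δ + … + δ^3); loss: 7·δ^4/(1−δ).
No profitable deviation ⇔ 36(1−δ^4) ≤ 7·δ^4, i.e. δ^4 ≥ 36/(36+7) = 36/43.
Hence δ ≥ (36/43)^(1/4) ≈ 0.957.

0.957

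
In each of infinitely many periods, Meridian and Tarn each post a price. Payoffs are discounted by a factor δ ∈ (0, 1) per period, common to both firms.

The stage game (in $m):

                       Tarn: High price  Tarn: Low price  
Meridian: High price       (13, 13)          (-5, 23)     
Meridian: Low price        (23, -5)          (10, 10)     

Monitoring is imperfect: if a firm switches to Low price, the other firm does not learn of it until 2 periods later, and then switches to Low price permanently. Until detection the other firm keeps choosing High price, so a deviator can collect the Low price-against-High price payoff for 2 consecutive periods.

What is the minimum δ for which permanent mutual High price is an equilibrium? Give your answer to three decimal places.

0.877

The best deviation is to choose Low price for all 2 undetected periods, earning 23 each, then 10 forever once detected.
Deviation value: 23(1−δ^2)/(1−δ) + 10δ^2/(1−δ); cooperation value: 13/(1−δ).
IC: 13 ≥ 23(1−δ^2) + 10δ^2 = 23 − 13δ^2.
So δ^2 ≥ 10/13, giving δ ≥ (10/13)^(1/2) ≈ 0.877.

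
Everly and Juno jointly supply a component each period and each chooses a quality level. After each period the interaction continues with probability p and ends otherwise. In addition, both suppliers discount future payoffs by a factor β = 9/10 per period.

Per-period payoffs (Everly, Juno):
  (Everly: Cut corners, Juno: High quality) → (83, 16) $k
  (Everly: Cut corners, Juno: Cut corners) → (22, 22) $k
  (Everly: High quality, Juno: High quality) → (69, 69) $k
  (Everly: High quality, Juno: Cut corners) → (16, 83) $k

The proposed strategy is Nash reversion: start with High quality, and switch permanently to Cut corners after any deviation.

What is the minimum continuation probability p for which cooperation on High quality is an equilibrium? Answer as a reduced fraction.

140/549

Expected continuation weight on next period's payoff is β·p = 9/10·p, which plays the role of the discount factor.
Cooperation requires 9/10·p ≥ (83−69)/(83−22) = 14/61, hence p ≥ 140/549.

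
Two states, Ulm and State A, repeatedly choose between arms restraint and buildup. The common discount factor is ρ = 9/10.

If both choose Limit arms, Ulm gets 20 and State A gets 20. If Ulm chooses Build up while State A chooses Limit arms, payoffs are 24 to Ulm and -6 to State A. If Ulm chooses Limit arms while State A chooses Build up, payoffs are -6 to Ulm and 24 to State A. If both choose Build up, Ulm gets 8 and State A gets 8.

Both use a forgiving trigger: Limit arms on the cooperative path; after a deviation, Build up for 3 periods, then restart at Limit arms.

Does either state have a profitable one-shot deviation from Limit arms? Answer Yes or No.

Comparing payoff streams over the 4 periods until play realigns: cooperate → 20(1+ρ+…+ρ^3); deviate → 24 + 8(ρ+…+ρ^3).
Cooperation is sustained iff (20−8)(ρ+…+ρ^3) ≥ 24−20.
ρ+…+ρ^3 = 9/10·(1−(9/10)^3)/(1−9/10) = 2.4390, and (24−20)/(20−8) = 0.3333.
2.4390 ≥ 0.3333, so cooperation is sustainable.

No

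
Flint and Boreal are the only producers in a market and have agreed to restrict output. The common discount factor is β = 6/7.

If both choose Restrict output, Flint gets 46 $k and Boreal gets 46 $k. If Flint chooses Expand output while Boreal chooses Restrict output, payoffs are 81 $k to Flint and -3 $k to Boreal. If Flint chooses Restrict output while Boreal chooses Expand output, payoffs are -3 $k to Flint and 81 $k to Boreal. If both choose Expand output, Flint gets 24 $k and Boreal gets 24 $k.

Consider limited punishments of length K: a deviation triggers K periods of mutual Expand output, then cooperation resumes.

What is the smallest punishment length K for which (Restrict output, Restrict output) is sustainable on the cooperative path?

Need Σ_{k=1}^{K} β^k ≥ (81−46)/(46−24) = 1.5909 at β = 6/7.
At K = 1 the sum is 0.8571 < 1.5909; at K = 2 it is 1.5918 ≥ 1.5909.
So the minimum punishment length is K = 2.

2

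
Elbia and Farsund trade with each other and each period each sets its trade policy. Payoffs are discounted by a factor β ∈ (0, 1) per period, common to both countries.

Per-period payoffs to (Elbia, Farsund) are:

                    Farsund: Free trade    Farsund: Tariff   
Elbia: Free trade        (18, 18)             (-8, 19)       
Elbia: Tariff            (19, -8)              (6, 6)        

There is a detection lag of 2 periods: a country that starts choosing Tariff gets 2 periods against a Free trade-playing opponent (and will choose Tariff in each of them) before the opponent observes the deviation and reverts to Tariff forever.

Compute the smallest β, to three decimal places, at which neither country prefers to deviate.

0.277

Deviating for the 2 undetected periods gains 19−18 = 1 per period over cooperation, then loses 18−6 = 12 per period forever once punishment starts.
Gain: 1(1 + β + … + β^1); loss: 12·β^2/(1−β).
No profitable deviation ⇔ 1(1−β^2) ≤ 12·β^2, i.e. β^2 ≥ 1/(1+12) = 1/13.
Hence β ≥ (1/13)^(1/2) ≈ 0.277.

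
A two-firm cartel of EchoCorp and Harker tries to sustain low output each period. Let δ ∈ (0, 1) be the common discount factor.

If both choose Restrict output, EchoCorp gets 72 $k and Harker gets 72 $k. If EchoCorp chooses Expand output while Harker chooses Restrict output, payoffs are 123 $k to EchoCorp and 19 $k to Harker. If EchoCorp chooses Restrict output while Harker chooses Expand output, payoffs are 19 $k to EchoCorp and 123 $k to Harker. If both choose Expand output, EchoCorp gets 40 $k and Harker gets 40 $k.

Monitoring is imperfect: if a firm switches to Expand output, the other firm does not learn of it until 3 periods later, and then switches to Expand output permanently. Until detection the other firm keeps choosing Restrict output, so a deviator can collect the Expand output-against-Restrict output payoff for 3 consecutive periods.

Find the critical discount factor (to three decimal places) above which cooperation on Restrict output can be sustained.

Deviating for the 3 undetected periods gains 123−72 = 51 per period over cooperation, then loses 72−40 = 32 per period forever once punishment starts.
Gain: 51(1 + δ + … + δ^2); loss: 32·δ^3/(1−δ).
No profitable deviation ⇔ 51(1−δ^3) ≤ 32·δ^3, i.e. δ^3 ≥ 51/(51+32) = 51/83.
Hence δ ≥ (51/83)^(1/3) ≈ 0.850.

0.850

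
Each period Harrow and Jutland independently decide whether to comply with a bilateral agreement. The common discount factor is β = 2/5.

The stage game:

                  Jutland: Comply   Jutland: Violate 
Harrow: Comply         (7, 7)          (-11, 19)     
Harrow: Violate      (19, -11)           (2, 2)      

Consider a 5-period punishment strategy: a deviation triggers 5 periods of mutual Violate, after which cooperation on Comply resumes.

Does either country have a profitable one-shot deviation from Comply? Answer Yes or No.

IC: β+…+β^5 ≥ (19−7)/(7−2) = 12/5.
At β = 2/5: partial sum = 0.6598 < 2.4000. Cooperation not sustainable.

Yes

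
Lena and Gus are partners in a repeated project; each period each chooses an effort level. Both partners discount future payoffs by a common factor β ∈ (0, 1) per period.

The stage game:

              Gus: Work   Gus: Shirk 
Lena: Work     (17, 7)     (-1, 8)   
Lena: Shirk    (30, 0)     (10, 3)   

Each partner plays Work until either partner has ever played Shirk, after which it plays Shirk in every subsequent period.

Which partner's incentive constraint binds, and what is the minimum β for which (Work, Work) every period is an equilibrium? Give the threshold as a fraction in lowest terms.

Lena; β ≥ 13/20

Lena's threshold: (30−17)/(30−10) = 13/20.
Gus's threshold: (8−7)/(8−3) = 1/5.
13/20 > 1/5, so Lena binds and β* = 13/20.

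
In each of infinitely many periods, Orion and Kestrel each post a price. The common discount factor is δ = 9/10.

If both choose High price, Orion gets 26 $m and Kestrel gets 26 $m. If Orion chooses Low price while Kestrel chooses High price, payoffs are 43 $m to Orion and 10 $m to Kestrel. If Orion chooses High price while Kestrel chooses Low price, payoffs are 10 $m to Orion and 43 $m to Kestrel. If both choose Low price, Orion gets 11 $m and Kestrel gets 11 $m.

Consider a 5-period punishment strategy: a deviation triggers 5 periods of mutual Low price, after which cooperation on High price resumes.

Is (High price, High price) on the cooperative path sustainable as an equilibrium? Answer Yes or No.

Yes

Comparing payoff streams over the 6 periods until play realigns: cooperate → 26(1+δ+…+δ^5); deviate → 43 + 11(δ+…+δ^5).
Cooperation is sustained iff (26−11)(δ+…+δ^5) ≥ 43−26.
δ+…+δ^5 = 9/10·(1−(9/10)^5)/(1−9/10) = 3.6856, and (43−26)/(26−11) = 1.1333.
3.6856 ≥ 1.1333, so cooperation is sustainable.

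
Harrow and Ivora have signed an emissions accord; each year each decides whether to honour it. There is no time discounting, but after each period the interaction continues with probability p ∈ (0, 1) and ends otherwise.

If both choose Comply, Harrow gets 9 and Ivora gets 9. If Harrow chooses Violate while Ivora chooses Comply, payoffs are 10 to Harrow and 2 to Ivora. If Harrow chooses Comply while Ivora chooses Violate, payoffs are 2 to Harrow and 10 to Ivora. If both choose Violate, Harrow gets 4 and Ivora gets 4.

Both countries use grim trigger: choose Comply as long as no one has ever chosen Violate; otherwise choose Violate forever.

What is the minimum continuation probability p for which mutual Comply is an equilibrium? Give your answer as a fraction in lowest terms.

With no time discounting, the continuation probability p plays the role of the discount factor.
Grim-trigger IC: 9/(1−p) ≥ 10 + 4p/(1−p) ⇒ p ≥ (10−9)/(10−4) = 1/6.

1/6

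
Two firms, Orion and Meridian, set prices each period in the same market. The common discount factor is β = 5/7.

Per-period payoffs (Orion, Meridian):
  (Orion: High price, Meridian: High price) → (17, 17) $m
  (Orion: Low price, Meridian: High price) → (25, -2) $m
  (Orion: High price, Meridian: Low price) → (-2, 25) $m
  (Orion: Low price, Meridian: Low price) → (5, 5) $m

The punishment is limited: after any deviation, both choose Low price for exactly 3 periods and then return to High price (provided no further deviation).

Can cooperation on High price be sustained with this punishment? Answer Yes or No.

Comparing payoff streams over the 4 periods until play realigns: cooperate → 17(1+β+…+β^3); deviate → 25 + 5(β+…+β^3).
Cooperation is sustained iff (17−5)(β+…+β^3) ≥ 25−17.
β+…+β^3 = 5/7·(1−(5/7)^3)/(1−5/7) = 1.5889, and (25−17)/(17−5) = 0.6667.
1.5889 ≥ 0.6667, so cooperation is sustainable.

Yes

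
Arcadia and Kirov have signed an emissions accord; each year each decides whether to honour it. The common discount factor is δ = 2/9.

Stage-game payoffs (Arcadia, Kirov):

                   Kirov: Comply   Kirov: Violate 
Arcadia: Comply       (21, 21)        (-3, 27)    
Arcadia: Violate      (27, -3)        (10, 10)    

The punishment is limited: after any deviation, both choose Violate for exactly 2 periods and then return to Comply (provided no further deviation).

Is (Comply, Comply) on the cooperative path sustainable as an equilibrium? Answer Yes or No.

No

A one-shot deviation gives 27 now, then 10 for 2 periods, then back to 21.
Gain from deviating: (27−21) today; loss: (21−10) in each of the next 2 periods.
No-deviation condition: (21−10)(δ+…+δ^2) ≥ 27−21, i.e. δ+…+δ^2 ≥ 6/11.
At δ = 2/9: δ+…+δ^2 = 0.2716 < 0.5455.
So cooperation is not sustainable.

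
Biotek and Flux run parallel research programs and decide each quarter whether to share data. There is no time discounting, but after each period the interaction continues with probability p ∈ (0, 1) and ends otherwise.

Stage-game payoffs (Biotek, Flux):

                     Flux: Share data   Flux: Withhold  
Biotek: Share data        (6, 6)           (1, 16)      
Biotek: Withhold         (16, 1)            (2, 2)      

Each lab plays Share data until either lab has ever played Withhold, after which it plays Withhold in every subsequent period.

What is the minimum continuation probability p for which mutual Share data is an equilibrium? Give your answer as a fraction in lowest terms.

5/7

Expected cooperation value is 6 + p·6 + p²·6 + … = 6/(1−p); deviation gives 16 + p·2/(1−p).
6 ≥ 16(1−p) + 2p ⇒ 14p ≥ 10 ⇒ p ≥ 10/14 = 5/7.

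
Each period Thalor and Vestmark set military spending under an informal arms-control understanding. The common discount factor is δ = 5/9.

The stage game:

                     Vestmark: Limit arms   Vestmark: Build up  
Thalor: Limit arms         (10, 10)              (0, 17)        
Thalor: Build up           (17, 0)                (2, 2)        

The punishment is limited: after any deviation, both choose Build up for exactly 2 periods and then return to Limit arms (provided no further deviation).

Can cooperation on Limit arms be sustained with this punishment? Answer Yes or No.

A one-shot deviation gives 17 now, then 2 for 2 periods, then back to 10.
Gain from deviating: (17−10) today; loss: (10−2) in each of the next 2 periods.
No-deviation condition: (10−2)(δ+…+δ^2) ≥ 17−10, i.e. δ+…+δ^2 ≥ 7/8.
At δ = 5/9: δ+…+δ^2 = 0.8642 < 0.8750.
So cooperation is not sustainable.

No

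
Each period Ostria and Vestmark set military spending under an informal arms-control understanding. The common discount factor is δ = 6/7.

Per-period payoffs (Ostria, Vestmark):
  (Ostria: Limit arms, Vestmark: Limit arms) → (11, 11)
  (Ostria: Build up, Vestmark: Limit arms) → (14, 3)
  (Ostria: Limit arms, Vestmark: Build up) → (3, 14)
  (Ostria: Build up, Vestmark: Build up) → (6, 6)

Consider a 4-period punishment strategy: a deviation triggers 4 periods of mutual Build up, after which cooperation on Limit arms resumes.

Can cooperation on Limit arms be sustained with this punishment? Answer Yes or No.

Yes

Comparing payoff streams over the 5 periods until play realigns: cooperate → 11(1+δ+…+δ^4); deviate → 14 + 6(δ+…+δ^4).
Cooperation is sustained iff (11−6)(δ+…+δ^4) ≥ 14−11.
δ+…+δ^4 = 6/7·(1−(6/7)^4)/(1−6/7) = 2.7613, and (14−11)/(11−6) = 0.6000.
2.7613 ≥ 0.6000, so cooperation is sustainable.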